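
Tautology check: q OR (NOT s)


Build the truth table over {q, s}:
q | s | φ
---------
F | F | T
T | F | T
F | T | F
T | T | T
Counterexample at row 3: with q=F, s=T, the formula is F.

No, it is not a tautology.


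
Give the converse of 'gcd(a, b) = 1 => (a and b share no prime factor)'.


The converse of (P → Q) is (Q → P). It is not in general equivalent to the original.
Here P = 'gcd(a, b) = 1' and Q = '(a and b share no prime factor)'.

If (a and b share no prime factor), then gcd(a, b) = 1.


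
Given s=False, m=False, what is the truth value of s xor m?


Exclusive or is true when exactly one operand is true.
Substitute: s=False, m=False.
False xor False evaluates to False.

False


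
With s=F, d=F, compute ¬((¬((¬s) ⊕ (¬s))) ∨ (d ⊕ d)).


Substitute s=F, d=F:
¬s = T
¬s = T
(¬s) ⊕ (¬s) = T ⊕ T = F
¬((¬s) ⊕ (¬s)) = T
d ⊕ d = F ⊕ F = F
(¬((¬s) ⊕ (¬s))) ∨ (d ⊕ d) = T ∨ F = T
¬((¬((¬s) ⊕ (¬s))) ∨ (d ⊕ d)) = F

F


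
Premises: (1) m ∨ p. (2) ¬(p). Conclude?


Disjunctive syllogism: from (P ∨ Q) and ¬P, infer Q.
One disjunct, 'p', is ruled out; the other must hold.

m


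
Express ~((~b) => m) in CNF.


Step 1: Rewrite (¬b) → m as ¬(¬b) ∨ m.
Step 2: Negate: ¬(¬(¬b) ∨ m) = (¬b) ∧ ¬m (De Morgan + double negation).

(~b) & (~m)


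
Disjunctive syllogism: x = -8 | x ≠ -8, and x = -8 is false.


Disjunctive syllogism: from (P ∨ Q) and ¬P, infer Q.
One disjunct, 'x = -8', is ruled out; the other must hold.

x ≠ -8


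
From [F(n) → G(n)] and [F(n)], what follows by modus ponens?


Modus ponens: from (P → Q) and P, infer Q.
P = 'F(n)' is asserted, and P → Q holds, so Q follows.

G(n).


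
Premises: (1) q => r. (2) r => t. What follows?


Hypothetical syllogism: from (P → Q) and (Q → R), infer (P → R).
Chain the two implications through the shared middle term 'r'.

q => t


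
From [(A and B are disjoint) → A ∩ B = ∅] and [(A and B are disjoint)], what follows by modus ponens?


Modus ponens: from (P → Q) and P, infer Q.
P = '(A and B are disjoint)' is asserted, and P → Q holds, so Q follows.

A ∩ B = ∅.


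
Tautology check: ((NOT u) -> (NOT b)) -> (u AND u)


Build the truth table over {b, u}:
b | u | φ
---------
F | F | F
T | F | T
F | T | T
T | T | T
Counterexample at row 1: with b=F, u=F, the formula is F.

No, it is not a tautology.


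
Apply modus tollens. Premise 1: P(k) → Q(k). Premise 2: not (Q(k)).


Modus tollens: from (P → Q) and ¬Q, infer ¬P.
Q = 'Q(k)' is denied; since P → Q, P must also fail.

Not (P(k)).


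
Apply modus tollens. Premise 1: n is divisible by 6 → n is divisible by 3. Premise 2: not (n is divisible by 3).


Modus tollens: from (P → Q) and ¬Q, infer ¬P.
Q = 'n is divisible by 3' is denied; since P → Q, P must also fail.

Not (n is divisible by 6).


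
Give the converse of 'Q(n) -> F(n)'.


The converse of (P → Q) is (Q → P). It is not in general equivalent to the original.
Here P = 'Q(n)' and Q = 'F(n)'.

If F(n), then Q(n).


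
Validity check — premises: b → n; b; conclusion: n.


This matches the form of modus ponens: the conclusion follows in every model of the premises.

Valid.


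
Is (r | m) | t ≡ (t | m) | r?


Compare truth tables:
m | r | t | φ | ψ
-----------------
False | False | False | False | False
True | False | False | True | True
False | True | False | True | True
True | True | False | True | True
False | False | True | True | True
True | False | True | True | True
False | True | True | True | True
True | True | True | True | True
The columns φ and ψ agree on every row.

Yes, they are logically equivalent.


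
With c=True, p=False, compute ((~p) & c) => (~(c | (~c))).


Substitute c=True, p=False:
~p = True
(~p) & c = True & True = True
~c = False
c | (~c) = True | False = True
~(c | (~c)) = False
((~p) & c) => (~(c | (~c))) = True => False = False

False


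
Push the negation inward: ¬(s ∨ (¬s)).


De Morgan: the negation of a disjunction is the conjunction of the negations.
Distribute ¬ across ∨, flipping it to ∧, and negate each literal.

(¬s) ∧ s


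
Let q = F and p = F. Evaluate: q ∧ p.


Conjunction is true only when both operands are true.
Substitute: q=F, p=F.
F ∧ F evaluates to F.

F


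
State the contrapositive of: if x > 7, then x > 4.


The contrapositive of (P → Q) is (¬Q → ¬P); it is logically equivalent to the original.
Here P = 'x > 7' and Q = 'x > 4'.

If not (x > 4), then not (x > 7).


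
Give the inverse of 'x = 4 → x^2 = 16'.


The inverse of (P → Q) is (¬P → ¬Q). It is equivalent to the converse, not to the original.
Here P = 'x = 4' and Q = 'x^2 = 16'.

If not (x = 4), then not (x^2 = 16).


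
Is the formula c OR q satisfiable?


Search for a satisfying assignment over {c, q}.
Try c=T, q=F: the formula evaluates to T.
A satisfying assignment exists.

Satisfiable.


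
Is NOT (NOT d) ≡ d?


Compare truth tables:
d | φ | ψ
---------
F | F | F
T | T | T
The columns φ and ψ agree on every row.

Yes, they are logically equivalent.


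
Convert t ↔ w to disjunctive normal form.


Step 1: t ↔ w is true exactly when both agree: (t ∧ w) ∨ (¬t ∧ ¬w).

(t ∧ w) ∨ ((¬t) ∧ (¬w))


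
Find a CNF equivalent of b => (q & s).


Step 1: Rewrite b → (q ∧ s) as ¬b ∨ (q ∧ s).
Step 2: Distribute ∨ over ∧.

((~b) | q) & ((~b) | s)


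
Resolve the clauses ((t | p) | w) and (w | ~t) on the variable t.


The clauses contain complementary literals t and ~t.
Resolution eliminates this pair and disjoins the remaining literals (merging duplicates).

(p | w)


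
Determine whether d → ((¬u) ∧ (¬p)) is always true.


Build the truth table over {d, p, u}:
d | p | u | φ
-------------
F | F | F | T
T | F | F | T
F | T | F | T
T | T | F | F
F | F | T | T
T | F | T | F
F | T | T | T
T | T | T | F
Counterexample at row 4: with d=T, p=T, u=F, the formula is F.

No, it is not a tautology.


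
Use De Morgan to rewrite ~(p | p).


De Morgan: the negation of a disjunction is the conjunction of the negations.
Distribute ~ across |, flipping it to &, and negate each literal.

(~p) & (~p)


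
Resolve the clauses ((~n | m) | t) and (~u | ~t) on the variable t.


The clauses contain complementary literals t and ~t.
Resolution eliminates this pair and disjoins the remaining literals (merging duplicates).

((~n | m) | ~u)


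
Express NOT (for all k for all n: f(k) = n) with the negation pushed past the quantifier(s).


Negation flips each quantifier (∀↔∃) and negates the inner predicate.
¬(for all k for all n: φ) = there exists k there exists n: ¬φ.

there exists k there exists n: NOT(f(k) = n)


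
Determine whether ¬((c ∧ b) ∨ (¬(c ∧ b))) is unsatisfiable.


Truth table over {b, c}:
b | c | φ
---------
F | F | F
T | F | F
F | T | F
T | T | F
Every row is false.

Yes, it is a contradiction.


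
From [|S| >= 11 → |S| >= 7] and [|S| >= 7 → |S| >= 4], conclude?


Hypothetical syllogism: from (P → Q) and (Q → R), infer (P → R).
Chain the two implications through the shared middle term '|S| >= 7'.

|S| >= 11 → |S| >= 4


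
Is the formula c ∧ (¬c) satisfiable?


Check all 2 assignments over {c}:
c | φ
-----
F | F
T | F
No assignment makes the formula true.

Unsatisfiable.


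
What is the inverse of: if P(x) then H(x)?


The inverse of (P → Q) is (¬P → ¬Q). It is equivalent to the converse, not to the original.
Here P = 'P(x)' and Q = 'H(x)'.

If not (P(x)), then not (H(x)).


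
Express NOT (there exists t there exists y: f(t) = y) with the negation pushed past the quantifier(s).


Negation flips each quantifier (∀↔∃) and negates the inner predicate.
¬(there exists t there exists y: φ) = for all t for all y: ¬φ.

for all t for all y: NOT(f(t) = y)


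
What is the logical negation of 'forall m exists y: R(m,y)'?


Negation flips each quantifier (∀↔∃) and negates the inner predicate.
¬(forall m exists y: φ) = exists m forall y: ¬φ.

exists m forall y: ~(R(m,y))


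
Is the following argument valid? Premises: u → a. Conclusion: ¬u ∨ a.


This matches the form of material implication: the conclusion follows in every model of the premises.

Valid.


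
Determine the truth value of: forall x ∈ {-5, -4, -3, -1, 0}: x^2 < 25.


Evaluate the predicate on each element: -5:False, -4:True, -3:True, -1:True, 0:True.
Counterexample x = -5 fails the predicate.

False


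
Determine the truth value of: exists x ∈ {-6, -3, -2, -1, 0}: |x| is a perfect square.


Evaluate the predicate on each element: -6:False, -3:False, -2:False, -1:True, 0:True.
Witness x = -1 satisfies the predicate.

True


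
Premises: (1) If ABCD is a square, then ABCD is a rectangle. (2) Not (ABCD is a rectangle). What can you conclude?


Modus tollens: from (P → Q) and ¬Q, infer ¬P.
Q = 'ABCD is a rectangle' is denied; since P → Q, P must also fail.

Not (ABCD is a square).


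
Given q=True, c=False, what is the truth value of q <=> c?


Biconditional is true when both operands have the same truth value.
Substitute: q=True, c=False.
True <=> False evaluates to False.

False


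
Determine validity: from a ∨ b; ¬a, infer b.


This matches the form of disjunctive syllogism: the conclusion follows in every model of the premises.

Valid.


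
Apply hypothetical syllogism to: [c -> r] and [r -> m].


Hypothetical syllogism: from (P → Q) and (Q → R), infer (P → R).
Chain the two implications through the shared middle term 'r'.

c -> m


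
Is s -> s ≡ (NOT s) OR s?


Compare truth tables:
s | φ | ψ
---------
F | T | T
T | T | T
The columns φ and ψ agree on every row.

Yes, they are logically equivalent.


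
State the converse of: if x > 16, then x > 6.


The converse of (P → Q) is (Q → P). It is not in general equivalent to the original.
Here P = 'x > 16' and Q = 'x > 6'.

If x > 6, then x > 16.


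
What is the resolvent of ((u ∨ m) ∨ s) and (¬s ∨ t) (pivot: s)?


The clauses contain complementary literals s and ¬s.
Resolution eliminates this pair and disjoins the remaining literals (merging duplicates).

((m ∨ u) ∨ t)


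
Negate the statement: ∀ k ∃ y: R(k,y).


Negation flips each quantifier (∀↔∃) and negates the inner predicate.
¬(∀ k ∃ y: φ) = ∃ k ∀ y: ¬φ.

∃ k ∀ y: ¬(R(k,y))


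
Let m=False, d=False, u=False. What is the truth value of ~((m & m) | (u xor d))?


Substitute m=False, d=False, u=False:
m & m = False & False = False
u xor d = False xor False = False
(m & m) | (u xor d) = False | False = False
~((m & m) | (u xor d)) = True

True


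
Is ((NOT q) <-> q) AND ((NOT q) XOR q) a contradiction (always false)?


Truth table over {q}:
q | φ
-----
F | F
T | F
Every row is false.

Yes, it is a contradiction.


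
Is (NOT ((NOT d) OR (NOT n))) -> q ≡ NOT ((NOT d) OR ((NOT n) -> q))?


Compare truth tables:
d | n | q | φ | ψ
-----------------
F | F | F | T | F
T | F | F | T | T
F | T | F | T | F
T | T | F | F | F
F | F | T | T | F
T | F | T | T | F
F | T | T | T | F
T | T | T | T | F
They differ at row 1 (d=F, n=F, q=F): φ=T but ψ=F.

No, they are not logically equivalent.


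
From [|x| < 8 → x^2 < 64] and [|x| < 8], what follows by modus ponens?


Modus ponens: from (P → Q) and P, infer Q.
P = '|x| < 8' is asserted, and P → Q holds, so Q follows.

x^2 < 64.


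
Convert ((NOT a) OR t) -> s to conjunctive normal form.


Step 1: Rewrite as ¬((¬a) ∨ t) ∨ s = (¬(¬a) ∧ ¬t) ∨ s.
Step 2: Distribute ∨ over ∧.
Step 3: Eliminate any double negations (¬¬X = X).

(a OR s) AND ((NOT t) OR s)


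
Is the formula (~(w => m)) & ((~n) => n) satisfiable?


Search for a satisfying assignment over {m, n, w}.
Try m=False, n=True, w=True: the formula evaluates to True.
A satisfying assignment exists.

Satisfiable.


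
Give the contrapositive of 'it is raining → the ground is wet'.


The contrapositive of (P → Q) is (¬Q → ¬P); it is logically equivalent to the original.
Here P = 'it is raining' and Q = 'the ground is wet'.

If not (the ground is wet), then not (it is raining).


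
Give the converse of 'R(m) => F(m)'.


The converse of (P → Q) is (Q → P). It is not in general equivalent to the original.
Here P = 'R(m)' and Q = 'F(m)'.

If F(m), then R(m).


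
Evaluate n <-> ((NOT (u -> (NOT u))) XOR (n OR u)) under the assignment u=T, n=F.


Substitute u=T, n=F:
NOT u = F
u -> (NOT u) = T -> F = F
NOT (u -> (NOT u)) = T
n OR u = F OR T = T
(NOT (u -> (NOT u))) XOR (n OR u) = T XOR T = F
n <-> ((NOT (u -> (NOT u))) XOR (n OR u)) = F <-> F = T

T


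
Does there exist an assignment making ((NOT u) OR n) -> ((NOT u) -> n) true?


Search for a satisfying assignment over {n, u}.
Try n=T, u=F: the formula evaluates to T.
A satisfying assignment exists.

Satisfiable.


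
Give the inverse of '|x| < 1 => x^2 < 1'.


The inverse of (P → Q) is (¬P → ¬Q). It is equivalent to the converse, not to the original.
Here P = '|x| < 1' and Q = 'x^2 < 1'.

If not (|x| < 1), then not (x^2 < 1).


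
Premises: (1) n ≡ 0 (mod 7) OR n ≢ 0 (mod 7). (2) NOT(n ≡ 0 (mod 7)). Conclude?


Disjunctive syllogism: from (P ∨ Q) and ¬P, infer Q.
One disjunct, 'n ≡ 0 (mod 7)', is ruled out; the other must hold.

n ≢ 0 (mod 7)


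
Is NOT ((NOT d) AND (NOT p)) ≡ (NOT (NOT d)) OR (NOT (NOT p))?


Compare truth tables:
d | p | φ | ψ
-------------
F | F | F | F
T | F | T | T
F | T | T | T
T | T | T | T
The columns φ and ψ agree on every row.

Yes, they are logically equivalent.


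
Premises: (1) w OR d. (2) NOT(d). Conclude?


Disjunctive syllogism: from (P ∨ Q) and ¬P, infer Q.
One disjunct, 'd', is ruled out; the other must hold.

w


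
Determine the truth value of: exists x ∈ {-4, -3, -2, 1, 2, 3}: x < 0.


Evaluate the predicate on each element: -4:True, -3:True, -2:True, 1:False, 2:False, 3:False.
Witness x = -4 satisfies the predicate.

True


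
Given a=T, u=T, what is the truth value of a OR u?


Disjunction is false only when both operands are false.
Substitute: a=T, u=T.
T OR T evaluates to T.

T


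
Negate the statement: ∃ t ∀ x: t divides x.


Negation flips each quantifier (∀↔∃) and negates the inner predicate.
¬(∃ t ∀ x: φ) = ∀ t ∃ x: ¬φ.

∀ t ∃ x: ¬(t divides x)


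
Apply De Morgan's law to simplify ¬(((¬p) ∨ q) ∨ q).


De Morgan: the negation of a disjunction is the conjunction of the negations.
Distribute ¬ across ∨, flipping it to ∧, and negate each literal.

(p ∧ (¬q)) ∧ (¬q)


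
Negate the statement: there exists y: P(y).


¬(for all x: φ) = there exists x: ¬φ, and ¬(there exists x: φ) = for all x: ¬φ.
Apply to the existential statement.

for all y: NOT(P(y))


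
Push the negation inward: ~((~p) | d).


De Morgan: the negation of a disjunction is the conjunction of the negations.
Distribute ~ across |, flipping it to &, and negate each literal.

p & (~d)


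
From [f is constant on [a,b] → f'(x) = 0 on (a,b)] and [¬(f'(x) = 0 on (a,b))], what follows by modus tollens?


Modus tollens: from (P → Q) and ¬Q, infer ¬P.
Q = 'f'(x) = 0 on (a,b)' is denied; since P → Q, P must also fail.

Not (f is constant on [a,b]).


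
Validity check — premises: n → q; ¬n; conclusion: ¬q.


This is denying the antecedent (fallacy). There exist truth assignments where the premises are all true but the conclusion is false.

Invalid.


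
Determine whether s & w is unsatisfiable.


Truth table over {s, w}:
s | w | φ
---------
False | False | False
True | False | False
False | True | False
True | True | True
Satisfying assignment at row 4: s=True, w=True gives True.

No, it is not a contradiction.


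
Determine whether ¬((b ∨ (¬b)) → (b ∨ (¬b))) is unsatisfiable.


Truth table over {b}:
b | φ
-----
F | F
T | F
Every row is false.

Yes, it is a contradiction.


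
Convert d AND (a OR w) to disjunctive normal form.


Step 1: Distribute ∧ over ∨: d ∧ (a ∨ w) = (d ∧ a) ∨ (d ∧ w).

(d AND a) OR (d AND w)


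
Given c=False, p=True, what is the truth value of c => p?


Implication is false only when antecedent is true and consequent is false.
Substitute: c=False, p=True.
False => True evaluates to True.

True


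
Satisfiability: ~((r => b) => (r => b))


Check all 4 assignments over {b, r}:
b | r | φ
---------
False | False | False
True | False | False
False | True | False
True | True | False
No assignment makes the formula true.

Unsatisfiable.


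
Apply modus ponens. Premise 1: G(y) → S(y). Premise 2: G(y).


Modus ponens: from (P → Q) and P, infer Q.
P = 'G(y)' is asserted, and P → Q holds, so Q follows.

S(y).


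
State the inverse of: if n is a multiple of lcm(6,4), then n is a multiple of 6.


The inverse of (P → Q) is (¬P → ¬Q). It is equivalent to the converse, not to the original.
Here P = 'n is a multiple of lcm(6,4)' and Q = 'n is a multiple of 6'.

If not (n is a multiple of lcm(6,4)), then not (n is a multiple of 6).


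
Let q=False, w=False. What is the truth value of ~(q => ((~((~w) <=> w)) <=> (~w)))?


Substitute q=False, w=False:
~w = True
(~w) <=> w = True <=> False = False
~((~w) <=> w) = True
~w = True
(~((~w) <=> w)) <=> (~w) = True <=> True = True
q => ((~((~w) <=> w)) <=> (~w)) = False => True = True
~(q => ((~((~w) <=> w)) <=> (~w))) = False

False


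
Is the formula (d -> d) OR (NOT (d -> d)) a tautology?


Build the truth table over {d}:
d | φ
-----
F | T
T | T
Every row evaluates to true.

Yes, it is a tautology.


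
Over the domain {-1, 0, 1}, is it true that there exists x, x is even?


Evaluate the predicate on each element: -1:F, 0:T, 1:F.
Witness x = 0 satisfies the predicate.

T


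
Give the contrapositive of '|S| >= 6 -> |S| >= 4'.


The contrapositive of (P → Q) is (¬Q → ¬P); it is logically equivalent to the original.
Here P = '|S| >= 6' and Q = '|S| >= 4'.

If not (|S| >= 4), then not (|S| >= 6).


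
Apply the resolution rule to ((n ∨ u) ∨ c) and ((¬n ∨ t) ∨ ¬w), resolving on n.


The clauses contain complementary literals n and ¬n.
Resolution eliminates this pair and disjoins the remaining literals (merging duplicates).

(((u ∨ c) ∨ t) ∨ ¬w)


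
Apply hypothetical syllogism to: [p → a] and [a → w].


Hypothetical syllogism: from (P → Q) and (Q → R), infer (P → R).
Chain the two implications through the shared middle term 'a'.

p → w


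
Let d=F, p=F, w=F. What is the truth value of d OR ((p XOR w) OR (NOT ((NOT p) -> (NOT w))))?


Substitute d=F, p=F, w=F:
p XOR w = F XOR F = F
NOT p = T
NOT w = T
(NOT p) -> (NOT w) = T -> T = T
NOT ((NOT p) -> (NOT w)) = F
(p XOR w) OR (NOT ((NOT p) -> (NOT w))) = F OR F = F
d OR ((p XOR w) OR (NOT ((NOT p) -> (NOT w)))) = F OR F = F

F


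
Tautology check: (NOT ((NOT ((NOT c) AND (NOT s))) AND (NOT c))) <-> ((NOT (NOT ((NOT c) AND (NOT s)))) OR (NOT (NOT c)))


Build the truth table over {c, s}:
c | s | φ
---------
F | F | T
T | F | T
F | T | T
T | T | T
Every row evaluates to true.

Yes, it is a tautology.


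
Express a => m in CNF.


Step 1: Rewrite a → m as ¬a ∨ m.

(~a) | m


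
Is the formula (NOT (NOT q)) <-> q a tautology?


Build the truth table over {q}:
q | φ
-----
F | T
T | T
Every row evaluates to true.

Yes, it is a tautology.


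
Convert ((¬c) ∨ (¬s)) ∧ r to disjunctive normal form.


Step 1: Distribute ∧ over ∨: ((¬c) ∨ (¬s)) ∧ r = ((¬c) ∧ r) ∨ ((¬s) ∧ r).

((¬c) ∧ r) ∨ ((¬s) ∧ r)


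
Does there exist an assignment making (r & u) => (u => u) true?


Search for a satisfying assignment over {r, u}.
Try r=False, u=False: the formula evaluates to True.
A satisfying assignment exists.

Satisfiable.


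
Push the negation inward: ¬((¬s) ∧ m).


De Morgan: the negation of a conjunction is the disjunction of the negations.
Distribute ¬ across ∧, flipping it to ∨, and negate each literal.

s ∨ (¬m)


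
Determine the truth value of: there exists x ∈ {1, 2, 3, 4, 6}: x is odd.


Evaluate the predicate on each element: 1:T, 2:F, 3:T, 4:F, 6:F.
Witness x = 1 satisfies the predicate.

T


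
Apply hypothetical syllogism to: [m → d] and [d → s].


Hypothetical syllogism: from (P → Q) and (Q → R), infer (P → R).
Chain the two implications through the shared middle term 'd'.

m → s


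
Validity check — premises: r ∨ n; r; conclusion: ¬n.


This is affirming a disjunct (fallacy). There exist truth assignments where the premises are all true but the conclusion is false.

Invalid.


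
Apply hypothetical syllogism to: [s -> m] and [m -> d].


Hypothetical syllogism: from (P → Q) and (Q → R), infer (P → R).
Chain the two implications through the shared middle term 'm'.

s -> d


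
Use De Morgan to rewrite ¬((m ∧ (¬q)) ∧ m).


De Morgan: the negation of a conjunction is the disjunction of the negations.
Distribute ¬ across ∧, flipping it to ∨, and negate each literal.

((¬m) ∨ q) ∨ (¬m)


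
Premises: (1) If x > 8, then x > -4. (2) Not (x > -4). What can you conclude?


Modus tollens: from (P → Q) and ¬Q, infer ¬P.
Q = 'x > -4' is denied; since P → Q, P must also fail.

Not (x > 8).


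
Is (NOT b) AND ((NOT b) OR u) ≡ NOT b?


Compare truth tables:
b | u | φ | ψ
-------------
F | F | T | T
T | F | F | F
F | T | T | T
T | T | F | F
The columns φ and ψ agree on every row.

Yes, they are logically equivalent.


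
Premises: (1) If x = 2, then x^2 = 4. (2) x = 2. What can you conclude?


Modus ponens: from (P → Q) and P, infer Q.
P = 'x = 2' is asserted, and P → Q holds, so Q follows.

x^2 = 4.


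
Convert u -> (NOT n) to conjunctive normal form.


Step 1: Rewrite u → (¬n) as ¬u ∨ (¬n).

(NOT u) OR (NOT n)


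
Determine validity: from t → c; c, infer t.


This is affirming the consequent (fallacy). There exist truth assignments where the premises are all true but the conclusion is false.

Invalid.


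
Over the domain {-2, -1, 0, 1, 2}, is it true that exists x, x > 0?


Evaluate the predicate on each element: -2:False, -1:False, 0:False, 1:True, 2:True.
Witness x = 1 satisfies the predicate.

True


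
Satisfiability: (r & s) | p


Search for a satisfying assignment over {p, r, s}.
Try p=True, r=False, s=False: the formula evaluates to True.
A satisfying assignment exists.

Satisfiable.


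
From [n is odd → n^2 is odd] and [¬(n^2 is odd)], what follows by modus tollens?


Modus tollens: from (P → Q) and ¬Q, infer ¬P.
Q = 'n^2 is odd' is denied; since P → Q, P must also fail.

Not (n is odd).


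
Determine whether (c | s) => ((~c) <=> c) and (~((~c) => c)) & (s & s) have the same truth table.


Compare truth tables:
c | s | φ | ψ
-------------
False | False | True | False
True | False | False | False
False | True | False | True
True | True | False | False
They differ at row 1 (c=False, s=False): φ=True but ψ=False.

No, they are not logically equivalent.


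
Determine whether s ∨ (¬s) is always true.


Build the truth table over {s}:
s | φ
-----
F | T
T | T
Every row evaluates to true.

Yes, it is a tautology.


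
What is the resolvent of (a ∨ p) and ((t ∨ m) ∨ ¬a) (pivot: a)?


The clauses contain complementary literals a and ¬a.
Resolution eliminates this pair and disjoins the remaining literals (merging duplicates).

((p ∨ m) ∨ t)


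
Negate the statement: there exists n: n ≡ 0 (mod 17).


¬(for all x: φ) = there exists x: ¬φ, and ¬(there exists x: φ) = for all x: ¬φ.
Apply to the existential statement.

for all n: NOT(n ≡ 0 (mod 17))


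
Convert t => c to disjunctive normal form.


Step 1: Rewrite t → c as ¬t ∨ c.

(~t) | c


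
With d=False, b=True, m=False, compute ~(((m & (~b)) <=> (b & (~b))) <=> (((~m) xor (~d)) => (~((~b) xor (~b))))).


Substitute d=False, b=True, m=False:
… (earlier sub-steps elided)
~m = True
~d = True
(~m) xor (~d) = True xor True = False
~b = False
~b = False
(~b) xor (~b) = False xor False = False
~((~b) xor (~b)) = True
((~m) xor (~d)) => (~((~b) xor (~b))) = False => True = True
((m & (~b)) <=> (b & (~b))) <=> (((~m) xor (~d)) => (~((~b) xor (~b)))) = True <=> True = True
~(((m & (~b)) <=> (b & (~b))) <=> (((~m) xor (~d)) => (~((~b) xor (~b))))) = False

False


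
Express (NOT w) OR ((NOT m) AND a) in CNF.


Step 1: Distribute ∨ over ∧: (¬w) ∨ ((¬m) ∧ a) = ((¬w) ∨ (¬m)) ∧ ((¬w) ∨ a).

((NOT w) OR (NOT m)) AND ((NOT w) OR a)


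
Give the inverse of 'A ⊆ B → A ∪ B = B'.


The inverse of (P → Q) is (¬P → ¬Q). It is equivalent to the converse, not to the original.
Here P = 'A ⊆ B' and Q = 'A ∪ B = B'.

If not (A ⊆ B), then not (A ∪ B = B).


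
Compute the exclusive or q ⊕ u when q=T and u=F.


Exclusive or is true when exactly one operand is true.
Substitute: q=T, u=F.
T ⊕ F evaluates to T.

T


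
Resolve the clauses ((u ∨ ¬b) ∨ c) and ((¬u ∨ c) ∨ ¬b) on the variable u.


The clauses contain complementary literals u and ¬u.
Resolution eliminates this pair and disjoins the remaining literals (merging duplicates).

(c ∨ ¬b)


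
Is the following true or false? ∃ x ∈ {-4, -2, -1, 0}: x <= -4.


Evaluate the predicate on each element: -4:T, -2:F, -1:F, 0:F.
Witness x = -4 satisfies the predicate.

T


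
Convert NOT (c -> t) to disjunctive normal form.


Step 1: Rewrite implication then negate: ¬(¬c ∨ t) = c ∧ ¬t.

c AND (NOT t)


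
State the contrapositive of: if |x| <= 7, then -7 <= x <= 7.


The contrapositive of (P → Q) is (¬Q → ¬P); it is logically equivalent to the original.
Here P = '|x| <= 7' and Q = '-7 <= x <= 7'.

If not (-7 <= x <= 7), then not (|x| <= 7).


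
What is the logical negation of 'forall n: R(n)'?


¬(forall x: φ) = exists x: ¬φ, and ¬(exists x: φ) = forall x: ¬φ.
Apply to the universal statement.

exists n: ~(R(n))


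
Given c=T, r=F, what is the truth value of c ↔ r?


Biconditional is true when both operands have the same truth value.
Substitute: c=T, r=F.
T ↔ F evaluates to F.

F


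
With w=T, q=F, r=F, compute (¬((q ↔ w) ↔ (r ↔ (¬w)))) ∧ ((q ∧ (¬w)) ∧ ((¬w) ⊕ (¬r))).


Substitute w=T, q=F, r=F:
… (earlier sub-steps elided)
r ↔ (¬w) = F ↔ F = T
(q ↔ w) ↔ (r ↔ (¬w)) = F ↔ T = F
¬((q ↔ w) ↔ (r ↔ (¬w))) = T
¬w = F
q ∧ (¬w) = F ∧ F = F
¬w = F
¬r = T
(¬w) ⊕ (¬r) = F ⊕ T = T
(q ∧ (¬w)) ∧ ((¬w) ⊕ (¬r)) = F ∧ T = F
(¬((q ↔ w) ↔ (r ↔ (¬w)))) ∧ ((q ∧ (¬w)) ∧ ((¬w) ⊕ (¬r))) = T ∧ F = F

F


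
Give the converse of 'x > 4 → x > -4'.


The converse of (P → Q) is (Q → P). It is not in general equivalent to the original.
Here P = 'x > 4' and Q = 'x > -4'.

If x > -4, then x > 4.


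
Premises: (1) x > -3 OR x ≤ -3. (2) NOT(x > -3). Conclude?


Disjunctive syllogism: from (P ∨ Q) and ¬P, infer Q.
One disjunct, 'x > -3', is ruled out; the other must hold.

x ≤ -3


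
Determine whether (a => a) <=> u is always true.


Build the truth table over {a, u}:
a | u | φ
---------
False | False | False
True | False | False
False | True | True
True | True | True
Counterexample at row 1: with a=False, u=False, the formula is False.

No, it is not a tautology.


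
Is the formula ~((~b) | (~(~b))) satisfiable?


Check all 2 assignments over {b}:
b | φ
-----
False | False
True | False
No assignment makes the formula true.

Unsatisfiable.


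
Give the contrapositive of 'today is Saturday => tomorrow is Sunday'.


The contrapositive of (P → Q) is (¬Q → ¬P); it is logically equivalent to the original.
Here P = 'today is Saturday' and Q = 'tomorrow is Sunday'.

If not (tomorrow is Sunday), then not (today is Saturday).


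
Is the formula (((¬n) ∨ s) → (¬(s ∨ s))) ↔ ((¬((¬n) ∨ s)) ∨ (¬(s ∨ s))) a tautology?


Build the truth table over {n, s}:
n | s | φ
---------
F | F | T
T | F | T
F | T | T
T | T | T
Every row evaluates to true.

Yes, it is a tautology.


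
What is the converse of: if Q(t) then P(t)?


The converse of (P → Q) is (Q → P). It is not in general equivalent to the original.
Here P = 'Q(t)' and Q = 'P(t)'.

If P(t), then Q(t).


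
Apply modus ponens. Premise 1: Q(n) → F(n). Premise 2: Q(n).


Modus ponens: from (P → Q) and P, infer Q.
P = 'Q(n)' is asserted, and P → Q holds, so Q follows.

F(n).


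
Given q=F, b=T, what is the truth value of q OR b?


Disjunction is false only when both operands are false.
Substitute: q=F, b=T.
F OR T evaluates to T.

T


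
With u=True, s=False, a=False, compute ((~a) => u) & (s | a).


Substitute u=True, s=False, a=False:
~a = True
(~a) => u = True => True = True
s | a = False | False = False
((~a) => u) & (s | a) = True & False = False

False


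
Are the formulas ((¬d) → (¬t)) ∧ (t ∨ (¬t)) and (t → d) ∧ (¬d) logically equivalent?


Compare truth tables:
d | t | φ | ψ
-------------
F | F | T | T
T | F | T | F
F | T | F | F
T | T | T | F
They differ at row 2 (d=T, t=F): φ=T but ψ=F.

No, they are not logically equivalent.


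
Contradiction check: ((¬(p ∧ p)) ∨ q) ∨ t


Truth table over {p, q, t}:
p | q | t | φ
-------------
F | F | F | T
T | F | F | F
F | T | F | T
T | T | F | T
F | F | T | T
T | F | T | T
F | T | T | T
T | T | T | T
Satisfying assignment at row 1: p=F, q=F, t=F gives T.

No, it is not a contradiction.


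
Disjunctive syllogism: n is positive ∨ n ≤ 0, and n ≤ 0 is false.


Disjunctive syllogism: from (P ∨ Q) and ¬P, infer Q.
One disjunct, 'n ≤ 0', is ruled out; the other must hold.

n is positive


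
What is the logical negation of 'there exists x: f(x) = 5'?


¬(for all x: φ) = there exists x: ¬φ, and ¬(there exists x: φ) = for all x: ¬φ.
Apply to the existential statement.

for all x: NOT(f(x) = 5)


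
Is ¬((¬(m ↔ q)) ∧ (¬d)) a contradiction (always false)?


Truth table over {d, m, q}:
d | m | q | φ
-------------
F | F | F | T
T | F | F | T
F | T | F | F
T | T | F | T
F | F | T | F
T | F | T | T
F | T | T | T
T | T | T | T
Satisfying assignment at row 1: d=F, m=F, q=F gives T.

No, it is not a contradiction.


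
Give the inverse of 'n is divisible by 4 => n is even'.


The inverse of (P → Q) is (¬P → ¬Q). It is equivalent to the converse, not to the original.
Here P = 'n is divisible by 4' and Q = 'n is even'.

If not (n is divisible by 4), then not (n is even).


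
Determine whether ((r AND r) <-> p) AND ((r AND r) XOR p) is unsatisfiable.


Truth table over {p, r}:
p | r | φ
---------
F | F | F
T | F | F
F | T | F
T | T | F
Every row is false.

Yes, it is a contradiction.


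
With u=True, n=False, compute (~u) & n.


Substitute u=True, n=False:
~u = False
(~u) & n = False & False = False

False


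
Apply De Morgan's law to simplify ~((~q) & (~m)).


De Morgan: the negation of a conjunction is the disjunction of the negations.
Distribute ~ across &, flipping it to |, and negate each literal.

q | m


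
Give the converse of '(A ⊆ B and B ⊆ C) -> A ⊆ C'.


The converse of (P → Q) is (Q → P). It is not in general equivalent to the original.
Here P = '(A ⊆ B and B ⊆ C)' and Q = 'A ⊆ C'.

If A ⊆ C, then (A ⊆ B and B ⊆ C).


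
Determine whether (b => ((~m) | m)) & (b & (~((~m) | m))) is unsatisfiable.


Truth table over {b, m}:
b | m | φ
---------
False | False | False
True | False | False
False | True | False
True | True | False
Every row is false.

Yes, it is a contradiction.


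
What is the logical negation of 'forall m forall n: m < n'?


Negation flips each quantifier (∀↔∃) and negates the inner predicate.
¬(forall m forall n: φ) = exists m exists n: ¬φ.

exists m exists n: ~(m < n)


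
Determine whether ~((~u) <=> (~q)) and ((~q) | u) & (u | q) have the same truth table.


Compare truth tables:
q | u | φ | ψ
-------------
False | False | False | False
True | False | True | False
False | True | True | True
True | True | False | True
They differ at row 2 (q=True, u=False): φ=True but ψ=False.

No, they are not logically equivalent.


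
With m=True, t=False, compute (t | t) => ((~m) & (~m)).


Substitute m=True, t=False:
t | t = False | False = False
~m = False
~m = False
(~m) & (~m) = False & False = False
(t | t) => ((~m) & (~m)) = False => False = True

True


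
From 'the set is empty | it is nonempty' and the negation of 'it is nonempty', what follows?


Disjunctive syllogism: from (P ∨ Q) and ¬P, infer Q.
One disjunct, 'it is nonempty', is ruled out; the other must hold.

the set is empty


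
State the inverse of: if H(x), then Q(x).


The inverse of (P → Q) is (¬P → ¬Q). It is equivalent to the converse, not to the original.
Here P = 'H(x)' and Q = 'Q(x)'.

If not (H(x)), then not (Q(x)).


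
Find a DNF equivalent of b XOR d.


Step 1: b ⊕ d is true exactly when they disagree: (b ∧ ¬d) ∨ (¬b ∧ d).

(b AND (NOT d)) OR ((NOT b) AND d)


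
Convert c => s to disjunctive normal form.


Step 1: Rewrite c → s as ¬c ∨ s.

(~c) | s


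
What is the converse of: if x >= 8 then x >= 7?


The converse of (P → Q) is (Q → P). It is not in general equivalent to the original.
Here P = 'x >= 8' and Q = 'x >= 7'.

If x >= 7, then x >= 8.


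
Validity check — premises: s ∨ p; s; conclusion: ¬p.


This is affirming a disjunct (fallacy). There exist truth assignments where the premises are all true but the conclusion is false.

Invalid.


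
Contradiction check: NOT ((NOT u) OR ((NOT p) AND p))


Truth table over {p, u}:
p | u | φ
---------
F | F | F
T | F | F
F | T | T
T | T | T
Satisfying assignment at row 3: p=F, u=T gives T.

No, it is not a contradiction.


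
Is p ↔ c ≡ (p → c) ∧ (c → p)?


Compare truth tables:
c | p | φ | ψ
-------------
F | F | T | T
T | F | F | F
F | T | F | F
T | T | T | T
The columns φ and ψ agree on every row.

Yes, they are logically equivalent.


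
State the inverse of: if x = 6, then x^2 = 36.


The inverse of (P → Q) is (¬P → ¬Q). It is equivalent to the converse, not to the original.
Here P = 'x = 6' and Q = 'x^2 = 36'.

If not (x = 6), then not (x^2 = 36).


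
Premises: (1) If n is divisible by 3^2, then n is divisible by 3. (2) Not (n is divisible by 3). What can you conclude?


Modus tollens: from (P → Q) and ¬Q, infer ¬P.
Q = 'n is divisible by 3' is denied; since P → Q, P must also fail.

Not (n is divisible by 3^2).


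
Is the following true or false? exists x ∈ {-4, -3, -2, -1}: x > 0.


Evaluate the predicate on each element: -4:False, -3:False, -2:False, -1:False.
No element satisfies the predicate.

False


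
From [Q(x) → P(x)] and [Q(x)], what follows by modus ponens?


Modus ponens: from (P → Q) and P, infer Q.
P = 'Q(x)' is asserted, and P → Q holds, so Q follows.

P(x).


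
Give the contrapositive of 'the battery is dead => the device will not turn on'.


The contrapositive of (P → Q) is (¬Q → ¬P); it is logically equivalent to the original.
Here P = 'the battery is dead' and Q = 'the device will not turn on'.

If not (the device will not turn on), then not (the battery is dead).


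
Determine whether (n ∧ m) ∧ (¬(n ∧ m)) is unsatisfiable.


Truth table over {m, n}:
m | n | φ
---------
F | F | F
T | F | F
F | T | F
T | T | F
Every row is false.

Yes, it is a contradiction.


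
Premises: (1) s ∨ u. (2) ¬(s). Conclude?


Disjunctive syllogism: from (P ∨ Q) and ¬P, infer Q.
One disjunct, 's', is ruled out; the other must hold.

u


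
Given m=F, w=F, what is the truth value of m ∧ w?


Conjunction is true only when both operands are true.
Substitute: m=F, w=F.
F ∧ F evaluates to F.

F


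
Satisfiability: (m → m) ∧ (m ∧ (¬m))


Check all 2 assignments over {m}:
m | φ
-----
F | F
T | F
No assignment makes the formula true.

Unsatisfiable.


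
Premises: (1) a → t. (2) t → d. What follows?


Hypothetical syllogism: from (P → Q) and (Q → R), infer (P → R).
Chain the two implications through the shared middle term 't'.

a → d


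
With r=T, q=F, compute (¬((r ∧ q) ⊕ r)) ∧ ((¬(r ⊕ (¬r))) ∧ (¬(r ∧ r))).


Substitute r=T, q=F:
r ∧ q = T ∧ F = F
(r ∧ q) ⊕ r = F ⊕ T = T
¬((r ∧ q) ⊕ r) = F
¬r = F
r ⊕ (¬r) = T ⊕ F = T
¬(r ⊕ (¬r)) = F
r ∧ r = T ∧ T = T
¬(r ∧ r) = F
(¬(r ⊕ (¬r))) ∧ (¬(r ∧ r)) = F ∧ F = F
(¬((r ∧ q) ⊕ r)) ∧ ((¬(r ⊕ (¬r))) ∧ (¬(r ∧ r))) = F ∧ F = F

F


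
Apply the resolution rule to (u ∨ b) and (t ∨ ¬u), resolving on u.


The clauses contain complementary literals u and ¬u.
Resolution eliminates this pair and disjoins the remaining literals (merging duplicates).

(b ∨ t)


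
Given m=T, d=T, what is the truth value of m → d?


Implication is false only when antecedent is true and consequent is false.
Substitute: m=T, d=T.
T → T evaluates to T.

T


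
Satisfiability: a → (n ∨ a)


Search for a satisfying assignment over {a, n}.
Try a=F, n=F: the formula evaluates to T.
A satisfying assignment exists.

Satisfiable.


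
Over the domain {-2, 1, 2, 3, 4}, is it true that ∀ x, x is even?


Evaluate the predicate on each element: -2:T, 1:F, 2:T, 3:F, 4:T.
Counterexample x = 1 fails the predicate.

F


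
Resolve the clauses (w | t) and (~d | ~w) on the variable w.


The clauses contain complementary literals w and ~w.
Resolution eliminates this pair and disjoins the remaining literals (merging duplicates).

(t | ~d)


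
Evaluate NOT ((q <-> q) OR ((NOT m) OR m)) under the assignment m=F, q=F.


Substitute m=F, q=F:
q <-> q = F <-> F = T
NOT m = T
(NOT m) OR m = T OR F = T
(q <-> q) OR ((NOT m) OR m) = T OR T = T
NOT ((q <-> q) OR ((NOT m) OR m)) = F

F


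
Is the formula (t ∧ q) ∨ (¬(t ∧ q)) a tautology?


Build the truth table over {q, t}:
q | t | φ
---------
F | F | T
T | F | T
F | T | T
T | T | T
Every row evaluates to true.

Yes, it is a tautology.


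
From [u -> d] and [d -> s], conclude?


Hypothetical syllogism: from (P → Q) and (Q → R), infer (P → R).
Chain the two implications through the shared middle term 'd'.

u -> s


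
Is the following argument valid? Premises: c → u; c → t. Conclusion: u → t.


This is (no valid rule). There exist truth assignments where the premises are all true but the conclusion is false.

Invalid.


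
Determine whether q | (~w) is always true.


Build the truth table over {q, w}:
q | w | φ
---------
False | False | True
True | False | True
False | True | False
True | True | True
Counterexample at row 3: with q=False, w=True, the formula is False.

No, it is not a tautology.


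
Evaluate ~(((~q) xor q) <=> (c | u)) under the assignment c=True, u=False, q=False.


Substitute c=True, u=False, q=False:
~q = True
(~q) xor q = True xor False = True
c | u = True | False = True
((~q) xor q) <=> (c | u) = True <=> True = True
~(((~q) xor q) <=> (c | u)) = False

False


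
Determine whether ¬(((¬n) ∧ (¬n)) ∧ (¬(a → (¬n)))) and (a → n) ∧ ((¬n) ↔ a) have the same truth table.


Compare truth tables:
a | n | φ | ψ
-------------
F | F | T | F
T | F | T | F
F | T | T | T
T | T | T | F
They differ at row 1 (a=F, n=F): φ=T but ψ=F.

No, they are not logically equivalent.
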